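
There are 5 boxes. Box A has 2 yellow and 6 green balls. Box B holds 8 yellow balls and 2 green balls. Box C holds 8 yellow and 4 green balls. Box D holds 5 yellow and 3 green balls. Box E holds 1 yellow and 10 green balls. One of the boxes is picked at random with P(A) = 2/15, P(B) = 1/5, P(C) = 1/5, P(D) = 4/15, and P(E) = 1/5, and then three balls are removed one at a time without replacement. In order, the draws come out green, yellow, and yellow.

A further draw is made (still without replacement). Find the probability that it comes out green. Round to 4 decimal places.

0.3369

Under each hypothesis, the probability of the observed sequence is: P(data | box A) = (6/8)(2/7)(1/6) = 0.035714; P(data | box B) = (2/10)(8/9)(7/8) = 0.15556; P(data | box C) = (4/12)(8/11)(7/10) = 0.1697; P(data | box D) = (3/8)(5/7)(4/6) = 0.17857; P(data | box E) = (10/11)(1/10)(0/9) = 0.
Weighting by the prior gives 2/15 · 0.035714 = 0.0047619, 1/5 · 0.15556 = 0.031111, 1/5 · 0.1697 = 0.033939, 4/15 · 0.17857 = 0.047619, 1/5 · 0 = 0; summing to 0.11743.
The posterior is then P(box A | data) = 0.040551, P(box B | data) = 0.26493, P(box C | data) = 0.28901, P(box D | data) = 0.40551, P(box E | data) = 0.
So P(green next | data) = Σ P(green next | H) P(H | data) = (1)(0.040551) + (1/7)(0.26493) + (1/3)(0.28901) + (2/5)(0.40551) = 0.33694.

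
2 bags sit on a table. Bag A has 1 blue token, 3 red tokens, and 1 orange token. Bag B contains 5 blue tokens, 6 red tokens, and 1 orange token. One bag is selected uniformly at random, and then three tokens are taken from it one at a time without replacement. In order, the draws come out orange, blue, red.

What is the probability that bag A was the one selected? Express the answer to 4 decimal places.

The likelihood of the observed sequence under each hypothesis: P(data | bag A) = (1/5)(1/4)(3/3) = 1/20; P(data | bag B) = (1/12)(5/11)(6/10) = 1/44.
Multiplying each by its prior: 1/2 · 1/20 = 1/40, 1/2 · 1/44 = 1/88; these sum to 2/55.
Therefore the posterior P(bag A | data) = (1/40) / (2/55) = 11/16.

0.6875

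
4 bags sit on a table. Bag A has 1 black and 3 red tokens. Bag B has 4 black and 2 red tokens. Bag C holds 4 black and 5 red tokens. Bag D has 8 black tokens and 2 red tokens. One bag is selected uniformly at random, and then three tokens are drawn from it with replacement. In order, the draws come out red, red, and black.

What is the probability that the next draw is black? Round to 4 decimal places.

Under each hypothesis, the probability of the observed sequence is: P(data | bag A) = (3/4)(3/4)(1/4) = 0.14062; P(data | bag B) = (2/6)(2/6)(4/6) = 0.074074; P(data | bag C) = (5/9)(5/9)(4/9) = 0.13717; P(data | bag D) = (2/10)(2/10)(8/10) = 0.032.
Weighting by the prior gives 1/4 · 0.14062 = 0.035156, 1/4 · 0.074074 = 0.018519, 1/4 · 0.13717 = 0.034294, 1/4 · 0.032 = 0.008; these sum to 0.095968.
The posterior is then P(bag A | data) = 0.36633, P(bag B | data) = 0.19296, P(bag C | data) = 0.35734, P(bag D | data) = 0.083361.
So P(black next | data) = Σ P(black next | H) P(H | data) = (1/4)(0.36633) + (2/3)(0.19296) + (4/9)(0.35734) + (4/5)(0.083361) = 0.44573.

0.4457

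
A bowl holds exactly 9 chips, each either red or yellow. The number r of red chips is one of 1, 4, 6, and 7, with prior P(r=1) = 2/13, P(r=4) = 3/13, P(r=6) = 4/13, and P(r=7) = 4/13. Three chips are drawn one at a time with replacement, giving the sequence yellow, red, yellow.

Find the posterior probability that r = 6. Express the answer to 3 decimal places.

Under each hypothesis, the probability of the observed sequence is: P(data | r = 1) = (8/9)(1/9)(8/9) = 0.087791; P(data | r = 4) = (5/9)(4/9)(5/9) = 0.13717; P(data | r = 6) = (3/9)(6/9)(3/9) = 0.074074; P(data | r = 7) = (2/9)(7/9)(2/9) = 0.038409.
The prior-weighted likelihoods are 2/13 · 0.087791 = 0.013506, 3/13 · 0.13717 = 0.031656, 4/13 · 0.074074 = 0.022792, 4/13 · 0.038409 = 0.011818; with total 0.079772.
Hence P(r = 6 | data) = (0.022792) / (0.079772) = 0.28571.

0.286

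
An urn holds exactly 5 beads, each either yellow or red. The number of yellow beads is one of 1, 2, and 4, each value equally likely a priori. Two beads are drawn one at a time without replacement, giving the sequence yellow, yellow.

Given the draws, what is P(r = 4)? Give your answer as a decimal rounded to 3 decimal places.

Compute the likelihood of the observed sequence for each case: P(data | r = 1) = (1/5)(0/4) = 0; P(data | r = 2) = (2/5)(1/4) = 1/10; P(data | r = 4) = (4/5)(3/4) = 3/5.
Weighting by the prior gives 1/3 · 0 = 0, 1/3 · 1/10 = 1/30, 1/3 · 3/5 = 1/5; summing to 7/30.
So P(r = 4 | data) = (1/5) / (7/30) = 6/7.

0.857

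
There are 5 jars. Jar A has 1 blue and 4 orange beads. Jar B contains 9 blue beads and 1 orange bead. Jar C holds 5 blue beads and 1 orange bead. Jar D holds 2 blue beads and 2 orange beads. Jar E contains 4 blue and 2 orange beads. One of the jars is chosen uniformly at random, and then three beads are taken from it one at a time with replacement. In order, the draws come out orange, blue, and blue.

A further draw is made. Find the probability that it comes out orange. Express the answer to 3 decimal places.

0.329

Compute the likelihood of the observed sequence for each case: P(data | jar A) = (4/5)(1/5)(1/5) = 0.032; P(data | jar B) = (1/10)(9/10)(9/10) = 0.081; P(data | jar C) = (1/6)(5/6)(5/6) = 0.11574; P(data | jar D) = (2/4)(2/4)(2/4) = 0.125; P(data | jar E) = (2/6)(4/6)(4/6) = 0.14815.
Multiplying each by its prior: 1/5 · 0.032 = 0.0064, 1/5 · 0.081 = 0.0162, 1/5 · 0.11574 = 0.023148, 1/5 · 0.125 = 0.025, 1/5 · 0.14815 = 0.02963; summing to 0.10038.
Dividing through by the total gives posterior P(jar A | data) = 0.063759, P(jar B | data) = 0.16139, P(jar C | data) = 0.23061, P(jar D | data) = 0.24906, P(jar E | data) = 0.29518.
Averaging over the posterior, P(orange next | data) = (4/5)(0.063759) + (1/10)(0.16139) + (1/6)(0.23061) + (1/2)(0.24906) + (1/3)(0.29518) = 0.3285.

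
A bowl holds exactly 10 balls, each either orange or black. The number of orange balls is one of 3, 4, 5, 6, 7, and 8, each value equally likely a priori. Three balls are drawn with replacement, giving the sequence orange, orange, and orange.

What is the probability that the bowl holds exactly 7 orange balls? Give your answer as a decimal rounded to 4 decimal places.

0.2665

The likelihood of the observed sequence under each hypothesis: P(data | r = 3) = (3/10)(3/10)(3/10) = 0.027; P(data | r = 4) = (4/10)(4/10)(4/10) = 0.064; P(data | r = 5) = (5/10)(5/10)(5/10) = 0.125; P(data | r = 6) = (6/10)(6/10)(6/10) = 0.216; P(data | r = 7) = (7/10)(7/10)(7/10) = 0.343; P(data | r = 8) = (8/10)(8/10)(8/10) = 0.512.
Multiplying each by its prior: 1/6 · 0.027 = 0.0045, 1/6 · 0.064 = 0.010667, 1/6 · 0.125 = 0.020833, 1/6 · 0.216 = 0.036, 1/6 · 0.343 = 0.057167, 1/6 · 0.512 = 0.085333; summing to 0.2145.
Therefore the posterior P(r = 7 | data) = (0.057167) / (0.2145) = 0.26651.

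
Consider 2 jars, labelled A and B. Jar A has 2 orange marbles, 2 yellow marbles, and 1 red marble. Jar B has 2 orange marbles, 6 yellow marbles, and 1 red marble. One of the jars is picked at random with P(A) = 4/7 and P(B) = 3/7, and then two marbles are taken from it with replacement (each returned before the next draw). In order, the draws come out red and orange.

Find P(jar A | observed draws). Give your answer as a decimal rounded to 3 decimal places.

0.812

For each hypothesis, P(data | H) works out to: P(data | jar A) = (1/5)(2/5) = 2/25; P(data | jar B) = (1/9)(2/9) = 2/81.
Weighting by the prior gives 4/7 · 2/25 = 8/175, 3/7 · 2/81 = 2/189; these sum to 38/675.
By Bayes' rule, P(jar A | data) = (8/175) / (38/675) = 108/133.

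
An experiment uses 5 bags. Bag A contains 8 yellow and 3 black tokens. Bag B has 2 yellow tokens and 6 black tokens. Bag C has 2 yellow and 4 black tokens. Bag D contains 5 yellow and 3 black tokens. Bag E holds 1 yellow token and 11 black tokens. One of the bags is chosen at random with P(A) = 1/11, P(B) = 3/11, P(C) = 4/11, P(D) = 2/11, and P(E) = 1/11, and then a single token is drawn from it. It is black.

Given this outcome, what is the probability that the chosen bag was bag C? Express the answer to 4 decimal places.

0.3890

For each hypothesis, P(data | H) works out to: P(data | bag A) = (3/11) = 0.27273; P(data | bag B) = (6/8) = 0.75; P(data | bag C) = (4/6) = 0.66667; P(data | bag D) = (3/8) = 0.375; P(data | bag E) = (11/12) = 0.91667.
Multiplying each by its prior: 1/11 · 0.27273 = 0.024793, 3/11 · 0.75 = 0.20455, 4/11 · 0.66667 = 0.24242, 2/11 · 0.375 = 0.068182, 1/11 · 0.91667 = 0.083333; these sum to 0.62328.
Therefore the posterior P(bag C | data) = (0.24242) / (0.62328) = 0.38895.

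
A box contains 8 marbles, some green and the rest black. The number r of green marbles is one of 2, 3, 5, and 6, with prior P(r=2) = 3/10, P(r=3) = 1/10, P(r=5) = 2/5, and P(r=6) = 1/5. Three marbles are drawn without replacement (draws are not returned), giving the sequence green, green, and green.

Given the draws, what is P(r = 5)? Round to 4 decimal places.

0.4938

Compute the likelihood of the observed sequence for each case: P(data | r = 2) = (2/8)(1/7)(0/6) = 0; P(data | r = 3) = (3/8)(2/7)(1/6) = 1/56; P(data | r = 5) = (5/8)(4/7)(3/6) = 5/28; P(data | r = 6) = (6/8)(5/7)(4/6) = 5/14.
Weighting by the prior gives 3/10 · 0 = 0, 1/10 · 1/56 = 1/560, 2/5 · 5/28 = 1/14, 1/5 · 5/14 = 1/14; these sum to 81/560.
Therefore the posterior P(r = 5 | data) = (1/14) / (81/560) = 40/81.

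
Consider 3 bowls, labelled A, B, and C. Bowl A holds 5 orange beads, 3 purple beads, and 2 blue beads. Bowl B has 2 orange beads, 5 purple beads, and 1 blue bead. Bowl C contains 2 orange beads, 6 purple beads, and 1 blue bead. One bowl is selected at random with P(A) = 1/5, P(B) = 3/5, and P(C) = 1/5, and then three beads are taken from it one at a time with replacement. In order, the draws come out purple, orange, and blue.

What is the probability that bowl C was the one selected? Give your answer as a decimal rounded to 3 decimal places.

The likelihood of the observed sequence under each hypothesis: P(data | bowl A) = (3/10)(5/10)(2/10) = 0.03; P(data | bowl B) = (5/8)(2/8)(1/8) = 0.019531; P(data | bowl C) = (6/9)(2/9)(1/9) = 0.016461.
The prior-weighted likelihoods are 1/5 · 0.03 = 0.006, 3/5 · 0.019531 = 0.011719, 1/5 · 0.016461 = 0.0032922; summing to 0.021011.
By Bayes' rule, P(bowl C | data) = (0.0032922) / (0.021011) = 0.15669.

0.157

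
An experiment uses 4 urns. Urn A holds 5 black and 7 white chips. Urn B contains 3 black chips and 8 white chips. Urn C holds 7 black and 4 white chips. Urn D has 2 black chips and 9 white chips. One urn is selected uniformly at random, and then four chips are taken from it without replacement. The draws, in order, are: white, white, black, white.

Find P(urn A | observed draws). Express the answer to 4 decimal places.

0.2427

For each hypothesis, P(data | H) works out to: P(data | urn A) = (7/12)(6/11)(5/10)(5/9) = 0.088384; P(data | urn B) = (8/11)(7/10)(3/9)(6/8) = 0.12727; P(data | urn C) = (4/11)(3/10)(7/9)(2/8) = 0.021212; P(data | urn D) = (9/11)(8/10)(2/9)(7/8) = 0.12727.
The prior-weighted likelihoods are 1/4 · 0.088384 = 0.022096, 1/4 · 0.12727 = 0.031818, 1/4 · 0.021212 = 0.005303, 1/4 · 0.12727 = 0.031818; summing to 0.091035.
So P(urn A | data) = (0.022096) / (0.091035) = 0.24272.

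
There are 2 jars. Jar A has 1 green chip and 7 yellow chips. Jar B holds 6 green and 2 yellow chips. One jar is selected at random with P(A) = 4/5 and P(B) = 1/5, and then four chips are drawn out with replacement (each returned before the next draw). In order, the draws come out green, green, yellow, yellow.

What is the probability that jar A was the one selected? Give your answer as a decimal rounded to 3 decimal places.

Under each hypothesis, the probability of the observed sequence is: P(data | jar A) = (1/8)(1/8)(7/8)(7/8) = 0.011963; P(data | jar B) = (6/8)(6/8)(2/8)(2/8) = 0.035156.
Multiplying each by its prior: 4/5 · 0.011963 = 0.0095703, 1/5 · 0.035156 = 0.0070313; with total 0.016602.
Hence P(jar A | data) = (0.0095703) / (0.016602) = 0.57647.

0.576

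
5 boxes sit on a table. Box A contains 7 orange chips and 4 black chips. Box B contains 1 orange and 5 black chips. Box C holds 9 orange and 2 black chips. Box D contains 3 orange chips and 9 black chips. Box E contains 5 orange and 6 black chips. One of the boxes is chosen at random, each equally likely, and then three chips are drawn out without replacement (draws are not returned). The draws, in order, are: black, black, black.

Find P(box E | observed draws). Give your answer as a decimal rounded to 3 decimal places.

0.118

Compute the likelihood of the observed sequence for each case: P(data | box A) = (4/11)(3/10)(2/9) = 4/165; P(data | box B) = (5/6)(4/5)(3/4) = 1/2; P(data | box C) = (2/11)(1/10)(0/9) = 0; P(data | box D) = (9/12)(8/11)(7/10) = 21/55; P(data | box E) = (6/11)(5/10)(4/9) = 4/33.
Weighting by the prior gives 1/5 · 4/165 = 4/825, 1/5 · 1/2 = 1/10, 1/5 · 0 = 0, 1/5 · 21/55 = 21/275, 1/5 · 4/33 = 4/165; with total 113/550.
By Bayes' rule, P(box E | data) = (4/165) / (113/550) = 40/339.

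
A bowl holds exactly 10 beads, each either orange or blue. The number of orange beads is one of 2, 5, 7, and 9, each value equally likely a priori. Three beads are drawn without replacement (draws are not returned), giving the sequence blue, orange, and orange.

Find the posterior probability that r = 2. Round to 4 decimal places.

Under each hypothesis, the probability of the observed sequence is: P(data | r = 2) = (8/10)(2/9)(1/8) = 0.022222; P(data | r = 5) = (5/10)(5/9)(4/8) = 0.13889; P(data | r = 7) = (3/10)(7/9)(6/8) = 0.175; P(data | r = 9) = (1/10)(9/9)(8/8) = 0.1.
Weighting by the prior gives 1/4 · 0.022222 = 0.0055556, 1/4 · 0.13889 = 0.034722, 1/4 · 0.175 = 0.04375, 1/4 · 0.1 = 0.025; summing to 0.10903.
By Bayes' rule, P(r = 2 | data) = (0.0055556) / (0.10903) = 0.050955.

0.0510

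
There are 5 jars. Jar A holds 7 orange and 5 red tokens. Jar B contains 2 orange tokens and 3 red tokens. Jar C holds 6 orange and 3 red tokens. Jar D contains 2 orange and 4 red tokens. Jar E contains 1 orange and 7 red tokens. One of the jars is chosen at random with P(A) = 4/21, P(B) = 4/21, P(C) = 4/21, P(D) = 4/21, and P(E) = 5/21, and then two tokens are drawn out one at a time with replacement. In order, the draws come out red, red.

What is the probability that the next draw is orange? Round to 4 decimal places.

For each hypothesis, P(data | H) works out to: P(data | jar A) = (5/12)(5/12) = 0.17361; P(data | jar B) = (3/5)(3/5) = 0.36; P(data | jar C) = (3/9)(3/9) = 0.11111; P(data | jar D) = (4/6)(4/6) = 0.44444; P(data | jar E) = (7/8)(7/8) = 0.76562.
Weighting by the prior gives 4/21 · 0.17361 = 0.033069, 4/21 · 0.36 = 0.068571, 4/21 · 0.11111 = 0.021164, 4/21 · 0.44444 = 0.084656, 5/21 · 0.76562 = 0.18229; with total 0.38975.
Dividing through by the total gives posterior P(jar A | data) = 0.084846, P(jar B | data) = 0.17594, P(jar C | data) = 0.054301, P(jar D | data) = 0.21721, P(jar E | data) = 0.46771.
Averaging over the posterior, P(orange next | data) = (7/12)(0.084846) + (2/5)(0.17594) + (2/3)(0.054301) + (1/3)(0.21721) + (1/8)(0.46771) = 0.28693.

0.2869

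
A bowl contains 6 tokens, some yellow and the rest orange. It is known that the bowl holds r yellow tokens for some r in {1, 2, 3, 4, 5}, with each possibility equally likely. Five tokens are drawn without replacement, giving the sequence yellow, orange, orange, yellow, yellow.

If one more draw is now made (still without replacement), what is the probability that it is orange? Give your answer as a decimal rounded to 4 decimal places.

Compute the likelihood of the observed sequence for each case: P(data | r = 1) = (1/6)(5/5)(4/4)(0/3) = 0; P(data | r = 2) = (2/6)(4/5)(3/4)(1/3)(0/2) = 0; P(data | r = 3) = (3/6)(3/5)(2/4)(2/3)(1/2) = 1/20; P(data | r = 4) = (4/6)(2/5)(1/4)(3/3)(2/2) = 1/15; P(data | r = 5) = (5/6)(1/5)(0/4) = 0.
Weighting by the prior gives 1/5 · 0 = 0, 1/5 · 0 = 0, 1/5 · 1/20 = 1/100, 1/5 · 1/15 = 1/75, 1/5 · 0 = 0; these sum to 7/300.
The posterior is then P(r = 1 | data) = 0, P(r = 2 | data) = 0, P(r = 3 | data) = 3/7, P(r = 4 | data) = 4/7, P(r = 5 | data) = 0.
So P(orange next | data) = Σ P(orange next | H) P(H | data) = (1)(3/7) + (0)(4/7) = 3/7.

0.4286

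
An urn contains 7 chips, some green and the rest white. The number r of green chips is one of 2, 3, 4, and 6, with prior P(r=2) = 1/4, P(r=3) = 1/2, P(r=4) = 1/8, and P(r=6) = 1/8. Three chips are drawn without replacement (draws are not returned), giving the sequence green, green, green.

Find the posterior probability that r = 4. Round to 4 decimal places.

0.1429

Under each hypothesis, the probability of the observed sequence is: P(data | r = 2) = (2/7)(1/6)(0/5) = 0; P(data | r = 3) = (3/7)(2/6)(1/5) = 1/35; P(data | r = 4) = (4/7)(3/6)(2/5) = 4/35; P(data | r = 6) = (6/7)(5/6)(4/5) = 4/7.
Weighting by the prior gives 1/4 · 0 = 0, 1/2 · 1/35 = 1/70, 1/8 · 4/35 = 1/70, 1/8 · 4/7 = 1/14; summing to 1/10.
So P(r = 4 | data) = (1/70) / (1/10) = 1/7.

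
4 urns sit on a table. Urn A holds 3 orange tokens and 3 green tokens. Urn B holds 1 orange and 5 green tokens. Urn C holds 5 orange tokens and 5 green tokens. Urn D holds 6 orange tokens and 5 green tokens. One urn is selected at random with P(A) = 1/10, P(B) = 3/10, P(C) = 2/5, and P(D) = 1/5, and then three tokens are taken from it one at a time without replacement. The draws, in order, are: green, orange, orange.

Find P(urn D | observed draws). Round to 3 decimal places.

0.300

Compute the likelihood of the observed sequence for each case: P(data | urn A) = (3/6)(3/5)(2/4) = 0.15; P(data | urn B) = (5/6)(1/5)(0/4) = 0; P(data | urn C) = (5/10)(5/9)(4/8) = 0.13889; P(data | urn D) = (5/11)(6/10)(5/9) = 0.15152.
The prior-weighted likelihoods are 1/10 · 0.15 = 0.015, 3/10 · 0 = 0, 2/5 · 0.13889 = 0.055556, 1/5 · 0.15152 = 0.030303; summing to 0.10086.
Therefore the posterior P(urn D | data) = (0.030303) / (0.10086) = 0.30045.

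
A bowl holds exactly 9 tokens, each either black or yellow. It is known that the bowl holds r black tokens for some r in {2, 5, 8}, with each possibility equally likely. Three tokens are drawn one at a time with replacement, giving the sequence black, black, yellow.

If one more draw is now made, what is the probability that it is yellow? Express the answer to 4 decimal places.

For each hypothesis, P(data | H) works out to: P(data | r = 2) = (2/9)(2/9)(7/9) = 0.038409; P(data | r = 5) = (5/9)(5/9)(4/9) = 0.13717; P(data | r = 8) = (8/9)(8/9)(1/9) = 0.087791.
Weighting by the prior gives 1/3 · 0.038409 = 0.012803, 1/3 · 0.13717 = 0.045725, 1/3 · 0.087791 = 0.029264; these sum to 0.087791.
Dividing through by the total gives posterior P(r = 2 | data) = 0.14583, P(r = 5 | data) = 0.52083, P(r = 8 | data) = 0.33333.
The predictive probability is P(yellow next | data) = (7/9)(0.14583) + (4/9)(0.52083) + (1/9)(0.33333) = 0.38194.

0.3819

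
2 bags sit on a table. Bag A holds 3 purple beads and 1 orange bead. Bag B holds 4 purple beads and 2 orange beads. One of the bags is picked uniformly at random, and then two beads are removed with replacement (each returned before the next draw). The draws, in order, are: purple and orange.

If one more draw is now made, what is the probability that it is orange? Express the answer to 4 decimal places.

0.2952

Compute the likelihood of the observed sequence for each case: P(data | bag A) = (3/4)(1/4) = 3/16; P(data | bag B) = (4/6)(2/6) = 2/9.
Weighting by the prior gives 1/2 · 3/16 = 3/32, 1/2 · 2/9 = 1/9; with total 59/288.
Dividing through by the total gives posterior P(bag A | data) = 27/59, P(bag B | data) = 32/59.
Averaging over the posterior, P(orange next | data) = (1/4)(27/59) + (1/3)(32/59) = 209/708.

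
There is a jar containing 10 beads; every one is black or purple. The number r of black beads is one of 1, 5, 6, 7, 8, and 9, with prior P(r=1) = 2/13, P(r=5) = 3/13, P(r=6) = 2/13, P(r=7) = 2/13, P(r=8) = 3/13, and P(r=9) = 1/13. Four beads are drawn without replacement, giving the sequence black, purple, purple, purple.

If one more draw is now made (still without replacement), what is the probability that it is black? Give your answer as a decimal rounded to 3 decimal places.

0.405

The likelihood of the observed sequence under each hypothesis: P(data | r = 1) = (1/10)(9/9)(8/8)(7/7) = 1/10; P(data | r = 5) = (5/10)(5/9)(4/8)(3/7) = 5/84; P(data | r = 6) = (6/10)(4/9)(3/8)(2/7) = 1/35; P(data | r = 7) = (7/10)(3/9)(2/8)(1/7) = 1/120; P(data | r = 8) = (8/10)(2/9)(1/8)(0/7) = 0; P(data | r = 9) = (9/10)(1/9)(0/8) = 0.
Multiplying each by its prior: 2/13 · 1/10 = 1/65, 3/13 · 5/84 = 5/364, 2/13 · 1/35 = 2/455, 2/13 · 1/120 = 1/780, 3/13 · 0 = 0, 1/13 · 0 = 0; these sum to 19/546.
The posterior is then P(r = 1 | data) = 42/95, P(r = 5 | data) = 15/38, P(r = 6 | data) = 12/95, P(r = 7 | data) = 7/190, P(r = 8 | data) = 0, P(r = 9 | data) = 0.
The predictive probability is P(black next | data) = (0)(42/95) + (2/3)(15/38) + (5/6)(12/95) + (1)(7/190) = 77/190.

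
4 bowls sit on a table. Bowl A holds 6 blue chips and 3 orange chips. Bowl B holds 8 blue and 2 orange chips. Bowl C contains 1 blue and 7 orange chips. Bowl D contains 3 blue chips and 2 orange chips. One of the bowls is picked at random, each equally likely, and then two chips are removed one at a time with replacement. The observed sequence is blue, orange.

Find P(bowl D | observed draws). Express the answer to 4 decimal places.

0.3280

Under each hypothesis, the probability of the observed sequence is: P(data | bowl A) = (6/9)(3/9) = 0.22222; P(data | bowl B) = (8/10)(2/10) = 0.16; P(data | bowl C) = (1/8)(7/8) = 0.10938; P(data | bowl D) = (3/5)(2/5) = 0.24.
Multiplying each by its prior: 1/4 · 0.22222 = 0.055556, 1/4 · 0.16 = 0.04, 1/4 · 0.10938 = 0.027344, 1/4 · 0.24 = 0.06; with total 0.1829.
By Bayes' rule, P(bowl D | data) = (0.06) / (0.1829) = 0.32805.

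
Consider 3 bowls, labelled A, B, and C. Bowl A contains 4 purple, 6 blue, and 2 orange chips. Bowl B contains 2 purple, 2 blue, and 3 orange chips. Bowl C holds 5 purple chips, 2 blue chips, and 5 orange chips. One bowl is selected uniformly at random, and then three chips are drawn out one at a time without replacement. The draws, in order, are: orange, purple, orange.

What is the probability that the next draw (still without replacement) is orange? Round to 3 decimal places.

0.285

The likelihood of the observed sequence under each hypothesis: P(data | bowl A) = (2/12)(4/11)(1/10) = 0.0060606; P(data | bowl B) = (3/7)(2/6)(2/5) = 0.057143; P(data | bowl C) = (5/12)(5/11)(4/10) = 0.075758.
Multiplying each by its prior: 1/3 · 0.0060606 = 0.0020202, 1/3 · 0.057143 = 0.019048, 1/3 · 0.075758 = 0.025253; with total 0.04632.
Normalising, the posterior is P(bowl A | data) = 0.043614, P(bowl B | data) = 0.41121, P(bowl C | data) = 0.54517.
So P(orange next | data) = Σ P(orange next | H) P(H | data) = (0)(0.043614) + (1/4)(0.41121) + (1/3)(0.54517) = 0.28453.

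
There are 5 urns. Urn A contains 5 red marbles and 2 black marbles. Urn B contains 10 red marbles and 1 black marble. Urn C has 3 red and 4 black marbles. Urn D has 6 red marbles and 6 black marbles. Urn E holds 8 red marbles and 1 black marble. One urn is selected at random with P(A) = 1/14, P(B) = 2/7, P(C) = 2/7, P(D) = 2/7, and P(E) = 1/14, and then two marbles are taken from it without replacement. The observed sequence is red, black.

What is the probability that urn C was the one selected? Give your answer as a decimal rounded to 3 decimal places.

Compute the likelihood of the observed sequence for each case: P(data | urn A) = (5/7)(2/6) = 0.2381; P(data | urn B) = (10/11)(1/10) = 0.090909; P(data | urn C) = (3/7)(4/6) = 0.28571; P(data | urn D) = (6/12)(6/11) = 0.27273; P(data | urn E) = (8/9)(1/8) = 0.11111.
The prior-weighted likelihoods are 1/14 · 0.2381 = 0.017007, 2/7 · 0.090909 = 0.025974, 2/7 · 0.28571 = 0.081633, 2/7 · 0.27273 = 0.077922, 1/14 · 0.11111 = 0.0079365; with total 0.21047.
By Bayes' rule, P(urn C | data) = (0.081633) / (0.21047) = 0.38786.

0.388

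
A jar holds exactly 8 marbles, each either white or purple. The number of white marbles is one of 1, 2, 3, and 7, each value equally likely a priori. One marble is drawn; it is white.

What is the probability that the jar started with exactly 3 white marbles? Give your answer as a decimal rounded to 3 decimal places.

0.231

Under each hypothesis, the probability of this draw is: P(data | r = 1) = (1/8) = 1/8; P(data | r = 2) = (2/8) = 1/4; P(data | r = 3) = (3/8) = 3/8; P(data | r = 7) = (7/8) = 7/8.
The prior-weighted likelihoods are 1/4 · 1/8 = 1/32, 1/4 · 1/4 = 1/16, 1/4 · 3/8 = 3/32, 1/4 · 7/8 = 7/32; these sum to 13/32.
By Bayes' rule, P(r = 3 | data) = (3/32) / (13/32) = 3/13.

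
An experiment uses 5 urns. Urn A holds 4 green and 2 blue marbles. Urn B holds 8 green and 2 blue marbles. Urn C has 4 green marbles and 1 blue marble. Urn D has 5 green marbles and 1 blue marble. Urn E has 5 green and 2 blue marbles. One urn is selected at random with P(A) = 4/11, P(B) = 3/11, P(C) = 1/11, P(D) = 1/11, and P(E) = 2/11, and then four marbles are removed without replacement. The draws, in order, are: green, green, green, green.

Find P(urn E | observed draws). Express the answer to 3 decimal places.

0.137

Compute the likelihood of the observed sequence for each case: P(data | urn A) = (4/6)(3/5)(2/4)(1/3) = 1/15; P(data | urn B) = (8/10)(7/9)(6/8)(5/7) = 1/3; P(data | urn C) = (4/5)(3/4)(2/3)(1/2) = 1/5; P(data | urn D) = (5/6)(4/5)(3/4)(2/3) = 1/3; P(data | urn E) = (5/7)(4/6)(3/5)(2/4) = 1/7.
Weighting by the prior gives 4/11 · 1/15 = 4/165, 3/11 · 1/3 = 1/11, 1/11 · 1/5 = 1/55, 1/11 · 1/3 = 1/33, 2/11 · 1/7 = 2/77; with total 73/385.
So P(urn E | data) = (2/77) / (73/385) = 10/73.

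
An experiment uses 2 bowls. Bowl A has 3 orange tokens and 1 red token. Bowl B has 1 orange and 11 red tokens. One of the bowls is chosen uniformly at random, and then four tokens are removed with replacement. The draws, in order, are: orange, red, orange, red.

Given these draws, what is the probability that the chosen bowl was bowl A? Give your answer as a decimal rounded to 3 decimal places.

0.858

The likelihood of the observed sequence under each hypothesis: P(data | bowl A) = (3/4)(1/4)(3/4)(1/4) = 0.035156; P(data | bowl B) = (1/12)(11/12)(1/12)(11/12) = 0.0058353.
Multiplying each by its prior: 1/2 · 0.035156 = 0.017578, 1/2 · 0.0058353 = 0.0029176; with total 0.020496.
Hence P(bowl A | data) = (0.017578) / (0.020496) = 0.85765.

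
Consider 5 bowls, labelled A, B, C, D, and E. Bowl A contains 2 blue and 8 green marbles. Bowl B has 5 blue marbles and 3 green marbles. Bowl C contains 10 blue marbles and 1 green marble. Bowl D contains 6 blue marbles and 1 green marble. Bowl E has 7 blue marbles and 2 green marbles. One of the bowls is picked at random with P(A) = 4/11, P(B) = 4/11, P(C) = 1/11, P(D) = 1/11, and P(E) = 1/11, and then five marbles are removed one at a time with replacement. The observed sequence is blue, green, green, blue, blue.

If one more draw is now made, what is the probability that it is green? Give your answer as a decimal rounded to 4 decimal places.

Compute the likelihood of the observed sequence for each case: P(data | bowl A) = (2/10)(8/10)(8/10)(2/10)(2/10) = 0.00512; P(data | bowl B) = (5/8)(3/8)(3/8)(5/8)(5/8) = 0.034332; P(data | bowl C) = (10/11)(1/11)(1/11)(10/11)(10/11) = 0.0062092; P(data | bowl D) = (6/7)(1/7)(1/7)(6/7)(6/7) = 0.012852; P(data | bowl E) = (7/9)(2/9)(2/9)(7/9)(7/9) = 0.023235.
Multiplying each by its prior: 4/11 · 0.00512 = 0.0018618, 4/11 · 0.034332 = 0.012484, 1/11 · 0.0062092 = 0.00056447, 1/11 · 0.012852 = 0.0011683, 1/11 · 0.023235 = 0.0021123; these sum to 0.018191.
Dividing through by the total gives posterior P(bowl A | data) = 0.10235, P(bowl B | data) = 0.68629, P(bowl C | data) = 0.03103, P(bowl D | data) = 0.064225, P(bowl E | data) = 0.11611.
So P(green next | data) = Σ P(green next | H) P(H | data) = (4/5)(0.10235) + (3/8)(0.68629) + (1/11)(0.03103) + (1/7)(0.064225) + (2/9)(0.11611) = 0.37703.

0.3770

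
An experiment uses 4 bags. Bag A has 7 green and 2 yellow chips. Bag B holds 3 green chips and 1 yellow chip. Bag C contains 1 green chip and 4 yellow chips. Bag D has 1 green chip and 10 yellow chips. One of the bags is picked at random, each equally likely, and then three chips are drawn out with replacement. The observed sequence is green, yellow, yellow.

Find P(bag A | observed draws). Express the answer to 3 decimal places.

For each hypothesis, P(data | H) works out to: P(data | bag A) = (7/9)(2/9)(2/9) = 0.038409; P(data | bag B) = (3/4)(1/4)(1/4) = 0.046875; P(data | bag C) = (1/5)(4/5)(4/5) = 0.128; P(data | bag D) = (1/11)(10/11)(10/11) = 0.075131.
The prior-weighted likelihoods are 1/4 · 0.038409 = 0.0096022, 1/4 · 0.046875 = 0.011719, 1/4 · 0.128 = 0.032, 1/4 · 0.075131 = 0.018783; these sum to 0.072104.
So P(bag A | data) = (0.0096022) / (0.072104) = 0.13317.

0.133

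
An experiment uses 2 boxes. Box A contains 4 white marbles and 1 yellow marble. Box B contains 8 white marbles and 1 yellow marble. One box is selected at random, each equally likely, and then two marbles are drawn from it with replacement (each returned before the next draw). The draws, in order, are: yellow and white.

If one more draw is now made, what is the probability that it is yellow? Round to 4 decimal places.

0.1661

Compute the likelihood of the observed sequence for each case: P(data | box A) = (1/5)(4/5) = 0.16; P(data | box B) = (1/9)(8/9) = 0.098765.
Weighting by the prior gives 1/2 · 0.16 = 0.08, 1/2 · 0.098765 = 0.049383; summing to 0.12938.
Normalising, the posterior is P(box A | data) = 0.61832, P(box B | data) = 0.38168.
Averaging over the posterior, P(yellow next | data) = (1/5)(0.61832) + (1/9)(0.38168) = 0.16607.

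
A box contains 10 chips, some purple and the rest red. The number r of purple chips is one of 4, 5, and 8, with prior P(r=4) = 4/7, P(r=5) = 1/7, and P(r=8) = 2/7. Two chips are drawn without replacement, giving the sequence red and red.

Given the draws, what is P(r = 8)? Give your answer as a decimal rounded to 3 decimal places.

Compute the likelihood of the observed sequence for each case: P(data | r = 4) = (6/10)(5/9) = 1/3; P(data | r = 5) = (5/10)(4/9) = 2/9; P(data | r = 8) = (2/10)(1/9) = 1/45.
The prior-weighted likelihoods are 4/7 · 1/3 = 4/21, 1/7 · 2/9 = 2/63, 2/7 · 1/45 = 2/315; summing to 8/35.
By Bayes' rule, P(r = 8 | data) = (2/315) / (8/35) = 1/36.

0.028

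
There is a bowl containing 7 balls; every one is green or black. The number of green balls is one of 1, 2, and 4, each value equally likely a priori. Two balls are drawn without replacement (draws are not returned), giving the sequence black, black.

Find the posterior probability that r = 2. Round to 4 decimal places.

0.3571

Compute the likelihood of the observed sequence for each case: P(data | r = 1) = (6/7)(5/6) = 5/7; P(data | r = 2) = (5/7)(4/6) = 10/21; P(data | r = 4) = (3/7)(2/6) = 1/7.
Multiplying each by its prior: 1/3 · 5/7 = 5/21, 1/3 · 10/21 = 10/63, 1/3 · 1/7 = 1/21; summing to 4/9.
Hence P(r = 2 | data) = (10/63) / (4/9) = 5/14.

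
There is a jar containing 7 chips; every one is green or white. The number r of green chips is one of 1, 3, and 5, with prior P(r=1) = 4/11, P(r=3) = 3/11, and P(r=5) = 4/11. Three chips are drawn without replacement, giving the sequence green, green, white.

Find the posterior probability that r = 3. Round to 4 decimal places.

0.3103

For each hypothesis, P(data | H) works out to: P(data | r = 1) = (1/7)(0/6) = 0; P(data | r = 3) = (3/7)(2/6)(4/5) = 0.11429; P(data | r = 5) = (5/7)(4/6)(2/5) = 0.19048.
Multiplying each by its prior: 4/11 · 0 = 0, 3/11 · 0.11429 = 0.031169, 4/11 · 0.19048 = 0.069264; with total 0.10043.
Therefore the posterior P(r = 3 | data) = (0.031169) / (0.10043) = 0.31034.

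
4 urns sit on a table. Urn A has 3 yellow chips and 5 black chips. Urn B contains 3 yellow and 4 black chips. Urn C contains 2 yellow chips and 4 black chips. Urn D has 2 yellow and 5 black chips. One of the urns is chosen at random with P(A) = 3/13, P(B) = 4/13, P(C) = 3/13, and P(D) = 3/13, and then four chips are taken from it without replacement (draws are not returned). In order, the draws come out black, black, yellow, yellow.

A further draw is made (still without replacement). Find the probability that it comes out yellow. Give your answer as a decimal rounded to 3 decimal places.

For each hypothesis, P(data | H) works out to: P(data | urn A) = (5/8)(4/7)(3/6)(2/5) = 1/14; P(data | urn B) = (4/7)(3/6)(3/5)(2/4) = 3/35; P(data | urn C) = (4/6)(3/5)(2/4)(1/3) = 1/15; P(data | urn D) = (5/7)(4/6)(2/5)(1/4) = 1/21.
The prior-weighted likelihoods are 3/13 · 1/14 = 3/182, 4/13 · 3/35 = 12/455, 3/13 · 1/15 = 1/65, 3/13 · 1/21 = 1/91; with total 9/130.
Normalising, the posterior is P(urn A | data) = 5/21, P(urn B | data) = 8/21, P(urn C | data) = 2/9, P(urn D | data) = 10/63.
So P(yellow next | data) = Σ P(yellow next | H) P(H | data) = (1/4)(5/21) + (1/3)(8/21) + (0)(2/9) + (0)(10/63) = 47/252.

0.187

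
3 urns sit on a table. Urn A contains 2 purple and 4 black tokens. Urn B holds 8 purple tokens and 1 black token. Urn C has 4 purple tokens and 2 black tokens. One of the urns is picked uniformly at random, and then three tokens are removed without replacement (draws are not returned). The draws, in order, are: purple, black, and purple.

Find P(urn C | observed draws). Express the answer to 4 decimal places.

0.5294

Under each hypothesis, the probability of the observed sequence is: P(data | urn A) = (2/6)(4/5)(1/4) = 1/15; P(data | urn B) = (8/9)(1/8)(7/7) = 1/9; P(data | urn C) = (4/6)(2/5)(3/4) = 1/5.
Weighting by the prior gives 1/3 · 1/15 = 1/45, 1/3 · 1/9 = 1/27, 1/3 · 1/5 = 1/15; summing to 17/135.
Hence P(urn C | data) = (1/15) / (17/135) = 9/17.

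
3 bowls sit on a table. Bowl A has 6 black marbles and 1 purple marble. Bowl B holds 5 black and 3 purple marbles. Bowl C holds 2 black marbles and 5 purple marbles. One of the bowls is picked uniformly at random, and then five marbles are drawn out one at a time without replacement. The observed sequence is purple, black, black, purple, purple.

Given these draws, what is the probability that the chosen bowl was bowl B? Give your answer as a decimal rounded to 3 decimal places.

0.273

For each hypothesis, P(data | H) works out to: P(data | bowl A) = (1/7)(6/6)(5/5)(0/4) = 0; P(data | bowl B) = (3/8)(5/7)(4/6)(2/5)(1/4) = 1/56; P(data | bowl C) = (5/7)(2/6)(1/5)(4/4)(3/3) = 1/21.
The prior-weighted likelihoods are 1/3 · 0 = 0, 1/3 · 1/56 = 1/168, 1/3 · 1/21 = 1/63; these sum to 11/504.
Hence P(bowl B | data) = (1/168) / (11/504) = 3/11.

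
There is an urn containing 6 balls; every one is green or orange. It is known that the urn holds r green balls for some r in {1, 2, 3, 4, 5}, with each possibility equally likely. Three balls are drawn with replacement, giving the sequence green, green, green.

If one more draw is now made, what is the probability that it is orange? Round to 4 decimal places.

0.2748

For each hypothesis, P(data | H) works out to: P(data | r = 1) = (1/6)(1/6)(1/6) = 0.0046296; P(data | r = 2) = (2/6)(2/6)(2/6) = 0.037037; P(data | r = 3) = (3/6)(3/6)(3/6) = 0.125; P(data | r = 4) = (4/6)(4/6)(4/6) = 0.2963; P(data | r = 5) = (5/6)(5/6)(5/6) = 0.5787.
Multiplying each by its prior: 1/5 · 0.0046296 = 0.00092593, 1/5 · 0.037037 = 0.0074074, 1/5 · 0.125 = 0.025, 1/5 · 0.2963 = 0.059259, 1/5 · 0.5787 = 0.11574; summing to 0.20833.
Dividing through by the total gives posterior P(r = 1 | data) = 0.0044444, P(r = 2 | data) = 0.035556, P(r = 3 | data) = 0.12, P(r = 4 | data) = 0.28444, P(r = 5 | data) = 0.55556.
The predictive probability is P(orange next | data) = (5/6)(0.0044444) + (2/3)(0.035556) + (1/2)(0.12) + (1/3)(0.28444) + (1/6)(0.55556) = 0.27481.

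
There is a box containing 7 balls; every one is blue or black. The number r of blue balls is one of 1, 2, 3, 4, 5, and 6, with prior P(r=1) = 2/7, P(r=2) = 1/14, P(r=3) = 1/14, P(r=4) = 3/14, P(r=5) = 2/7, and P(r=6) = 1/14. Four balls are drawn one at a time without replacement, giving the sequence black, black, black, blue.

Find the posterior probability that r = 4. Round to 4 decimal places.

0.0968

The likelihood of the observed sequence under each hypothesis: P(data | r = 1) = (6/7)(5/6)(4/5)(1/4) = 1/7; P(data | r = 2) = (5/7)(4/6)(3/5)(2/4) = 1/7; P(data | r = 3) = (4/7)(3/6)(2/5)(3/4) = 3/35; P(data | r = 4) = (3/7)(2/6)(1/5)(4/4) = 1/35; P(data | r = 5) = (2/7)(1/6)(0/5) = 0; P(data | r = 6) = (1/7)(0/6) = 0.
The prior-weighted likelihoods are 2/7 · 1/7 = 2/49, 1/14 · 1/7 = 1/98, 1/14 · 3/35 = 3/490, 3/14 · 1/35 = 3/490, 2/7 · 0 = 0, 1/14 · 0 = 0; summing to 31/490.
Hence P(r = 4 | data) = (3/490) / (31/490) = 3/31.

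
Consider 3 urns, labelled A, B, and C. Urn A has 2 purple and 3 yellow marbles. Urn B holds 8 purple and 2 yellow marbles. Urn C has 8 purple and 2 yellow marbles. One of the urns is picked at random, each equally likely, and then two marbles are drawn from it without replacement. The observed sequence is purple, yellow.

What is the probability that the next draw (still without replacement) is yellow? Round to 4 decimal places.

0.3729

The likelihood of the observed sequence under each hypothesis: P(data | urn A) = (2/5)(3/4) = 3/10; P(data | urn B) = (8/10)(2/9) = 8/45; P(data | urn C) = (8/10)(2/9) = 8/45.
The prior-weighted likelihoods are 1/3 · 3/10 = 1/10, 1/3 · 8/45 = 8/135, 1/3 · 8/45 = 8/135; with total 59/270.
Dividing through by the total gives posterior P(urn A | data) = 27/59, P(urn B | data) = 16/59, P(urn C | data) = 16/59.
The predictive probability is P(yellow next | data) = (2/3)(27/59) + (1/8)(16/59) + (1/8)(16/59) = 22/59.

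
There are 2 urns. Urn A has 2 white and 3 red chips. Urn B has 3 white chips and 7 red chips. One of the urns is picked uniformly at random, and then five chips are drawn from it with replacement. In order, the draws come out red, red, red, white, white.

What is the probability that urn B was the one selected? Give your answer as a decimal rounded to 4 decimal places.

0.4718

For each hypothesis, P(data | H) works out to: P(data | urn A) = (3/5)(3/5)(3/5)(2/5)(2/5) = 0.03456; P(data | urn B) = (7/10)(7/10)(7/10)(3/10)(3/10) = 0.03087.
Multiplying each by its prior: 1/2 · 0.03456 = 0.01728, 1/2 · 0.03087 = 0.015435; with total 0.032715.
Hence P(urn B | data) = (0.015435) / (0.032715) = 0.4718.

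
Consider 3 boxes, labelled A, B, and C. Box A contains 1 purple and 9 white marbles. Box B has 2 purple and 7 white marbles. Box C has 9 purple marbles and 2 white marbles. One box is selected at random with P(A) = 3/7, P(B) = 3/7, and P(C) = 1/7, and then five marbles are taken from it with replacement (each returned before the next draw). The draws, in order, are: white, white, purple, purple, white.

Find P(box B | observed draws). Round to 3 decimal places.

0.729

Under each hypothesis, the probability of the observed sequence is: P(data | box A) = (9/10)(9/10)(1/10)(1/10)(9/10) = 0.00729; P(data | box B) = (7/9)(7/9)(2/9)(2/9)(7/9) = 0.023235; P(data | box C) = (2/11)(2/11)(9/11)(9/11)(2/11) = 0.0040236.
The prior-weighted likelihoods are 3/7 · 0.00729 = 0.0031243, 3/7 · 0.023235 = 0.0099578, 1/7 · 0.0040236 = 0.0005748; summing to 0.013657.
By Bayes' rule, P(box B | data) = (0.0099578) / (0.013657) = 0.72914.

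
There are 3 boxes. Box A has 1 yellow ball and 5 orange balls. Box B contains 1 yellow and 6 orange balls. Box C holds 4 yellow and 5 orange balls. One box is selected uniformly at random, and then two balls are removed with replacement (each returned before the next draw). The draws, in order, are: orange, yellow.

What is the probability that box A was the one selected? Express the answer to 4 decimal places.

0.2733

Compute the likelihood of the observed sequence for each case: P(data | box A) = (5/6)(1/6) = 0.13889; P(data | box B) = (6/7)(1/7) = 0.12245; P(data | box C) = (5/9)(4/9) = 0.24691.
Multiplying each by its prior: 1/3 · 0.13889 = 0.046296, 1/3 · 0.12245 = 0.040816, 1/3 · 0.24691 = 0.082305; with total 0.16942.
By Bayes' rule, P(box A | data) = (0.046296) / (0.16942) = 0.27327.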